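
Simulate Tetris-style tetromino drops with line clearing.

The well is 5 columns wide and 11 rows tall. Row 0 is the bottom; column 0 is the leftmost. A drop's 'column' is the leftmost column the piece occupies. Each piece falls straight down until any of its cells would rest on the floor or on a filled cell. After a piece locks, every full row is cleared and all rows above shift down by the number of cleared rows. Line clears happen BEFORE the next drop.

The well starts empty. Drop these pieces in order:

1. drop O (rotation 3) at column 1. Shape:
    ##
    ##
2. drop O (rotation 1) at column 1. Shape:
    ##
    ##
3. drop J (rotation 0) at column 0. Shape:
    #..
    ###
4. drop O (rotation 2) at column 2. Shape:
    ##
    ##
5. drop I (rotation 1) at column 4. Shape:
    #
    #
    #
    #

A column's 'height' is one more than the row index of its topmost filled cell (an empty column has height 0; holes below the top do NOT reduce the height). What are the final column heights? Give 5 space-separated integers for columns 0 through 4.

Drop 1: O rot3 at col 1 lands with bottom-row=0; cleared 0 line(s) (total 0); column heights now [0 2 2 0 0], max=2
Drop 2: O rot1 at col 1 lands with bottom-row=2; cleared 0 line(s) (total 0); column heights now [0 4 4 0 0], max=4
Drop 3: J rot0 at col 0 lands with bottom-row=4; cleared 0 line(s) (total 0); column heights now [6 5 5 0 0], max=6
Drop 4: O rot2 at col 2 lands with bottom-row=5; cleared 0 line(s) (total 0); column heights now [6 5 7 7 0], max=7
Drop 5: I rot1 at col 4 lands with bottom-row=0; cleared 0 line(s) (total 0); column heights now [6 5 7 7 4], max=7

Answer: 6 5 7 7 4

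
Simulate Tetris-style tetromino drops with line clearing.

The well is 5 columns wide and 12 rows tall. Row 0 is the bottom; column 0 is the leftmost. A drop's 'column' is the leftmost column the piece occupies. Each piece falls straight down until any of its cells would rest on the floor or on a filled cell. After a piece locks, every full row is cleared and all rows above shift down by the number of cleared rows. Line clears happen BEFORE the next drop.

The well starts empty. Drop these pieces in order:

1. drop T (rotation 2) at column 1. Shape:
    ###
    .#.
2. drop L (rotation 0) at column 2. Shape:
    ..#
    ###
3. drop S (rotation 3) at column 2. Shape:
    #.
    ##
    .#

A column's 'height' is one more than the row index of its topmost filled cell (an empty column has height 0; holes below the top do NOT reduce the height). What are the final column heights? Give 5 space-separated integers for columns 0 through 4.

Drop 1: T rot2 at col 1 lands with bottom-row=0; cleared 0 line(s) (total 0); column heights now [0 2 2 2 0], max=2
Drop 2: L rot0 at col 2 lands with bottom-row=2; cleared 0 line(s) (total 0); column heights now [0 2 3 3 4], max=4
Drop 3: S rot3 at col 2 lands with bottom-row=3; cleared 0 line(s) (total 0); column heights now [0 2 6 5 4], max=6

Answer: 0 2 6 5 4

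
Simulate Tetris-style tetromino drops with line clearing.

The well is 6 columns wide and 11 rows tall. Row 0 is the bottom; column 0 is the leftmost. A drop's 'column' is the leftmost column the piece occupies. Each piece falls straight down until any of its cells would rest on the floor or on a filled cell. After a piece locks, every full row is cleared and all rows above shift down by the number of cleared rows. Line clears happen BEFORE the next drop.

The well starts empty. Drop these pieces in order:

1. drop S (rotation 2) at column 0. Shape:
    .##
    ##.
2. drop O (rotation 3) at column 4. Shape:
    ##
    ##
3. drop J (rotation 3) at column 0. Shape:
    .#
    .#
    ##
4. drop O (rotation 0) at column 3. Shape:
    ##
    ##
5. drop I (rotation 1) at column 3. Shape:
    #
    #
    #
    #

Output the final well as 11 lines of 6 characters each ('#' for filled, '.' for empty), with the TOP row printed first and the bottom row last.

Answer: ......
......
......
...#..
...#..
...#..
.#.#..
.#.##.
##.##.
.##.##
##..##

Derivation:
Drop 1: S rot2 at col 0 lands with bottom-row=0; cleared 0 line(s) (total 0); column heights now [1 2 2 0 0 0], max=2
Drop 2: O rot3 at col 4 lands with bottom-row=0; cleared 0 line(s) (total 0); column heights now [1 2 2 0 2 2], max=2
Drop 3: J rot3 at col 0 lands with bottom-row=2; cleared 0 line(s) (total 0); column heights now [3 5 2 0 2 2], max=5
Drop 4: O rot0 at col 3 lands with bottom-row=2; cleared 0 line(s) (total 0); column heights now [3 5 2 4 4 2], max=5
Drop 5: I rot1 at col 3 lands with bottom-row=4; cleared 0 line(s) (total 0); column heights now [3 5 2 8 4 2], max=8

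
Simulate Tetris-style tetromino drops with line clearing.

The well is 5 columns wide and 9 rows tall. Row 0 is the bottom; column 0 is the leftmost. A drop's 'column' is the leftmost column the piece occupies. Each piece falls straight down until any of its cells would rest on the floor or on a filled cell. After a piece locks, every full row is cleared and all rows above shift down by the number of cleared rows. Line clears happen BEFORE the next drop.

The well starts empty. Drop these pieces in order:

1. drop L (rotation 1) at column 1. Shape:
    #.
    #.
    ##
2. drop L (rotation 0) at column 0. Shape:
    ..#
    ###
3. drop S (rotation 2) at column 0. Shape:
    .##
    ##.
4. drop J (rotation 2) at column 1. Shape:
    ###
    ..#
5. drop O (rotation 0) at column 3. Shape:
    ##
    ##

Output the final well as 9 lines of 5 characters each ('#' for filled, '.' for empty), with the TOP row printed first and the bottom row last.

Drop 1: L rot1 at col 1 lands with bottom-row=0; cleared 0 line(s) (total 0); column heights now [0 3 1 0 0], max=3
Drop 2: L rot0 at col 0 lands with bottom-row=3; cleared 0 line(s) (total 0); column heights now [4 4 5 0 0], max=5
Drop 3: S rot2 at col 0 lands with bottom-row=4; cleared 0 line(s) (total 0); column heights now [5 6 6 0 0], max=6
Drop 4: J rot2 at col 1 lands with bottom-row=5; cleared 0 line(s) (total 0); column heights now [5 7 7 7 0], max=7
Drop 5: O rot0 at col 3 lands with bottom-row=7; cleared 0 line(s) (total 0); column heights now [5 7 7 9 9], max=9

Answer: ...##
...##
.###.
.###.
###..
###..
.#...
.#...
.##..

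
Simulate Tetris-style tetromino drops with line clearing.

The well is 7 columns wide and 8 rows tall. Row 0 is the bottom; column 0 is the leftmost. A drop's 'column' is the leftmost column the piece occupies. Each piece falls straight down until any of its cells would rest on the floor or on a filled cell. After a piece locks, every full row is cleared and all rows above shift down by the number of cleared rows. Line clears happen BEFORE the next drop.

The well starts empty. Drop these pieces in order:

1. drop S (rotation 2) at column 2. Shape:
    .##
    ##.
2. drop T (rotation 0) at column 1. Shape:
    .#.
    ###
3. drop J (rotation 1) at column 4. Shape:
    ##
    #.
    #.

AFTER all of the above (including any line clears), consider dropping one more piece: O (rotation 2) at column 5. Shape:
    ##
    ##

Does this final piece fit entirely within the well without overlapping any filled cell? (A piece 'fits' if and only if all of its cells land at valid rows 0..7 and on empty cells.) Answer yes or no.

Answer: yes

Derivation:
Drop 1: S rot2 at col 2 lands with bottom-row=0; cleared 0 line(s) (total 0); column heights now [0 0 1 2 2 0 0], max=2
Drop 2: T rot0 at col 1 lands with bottom-row=2; cleared 0 line(s) (total 0); column heights now [0 3 4 3 2 0 0], max=4
Drop 3: J rot1 at col 4 lands with bottom-row=2; cleared 0 line(s) (total 0); column heights now [0 3 4 3 5 5 0], max=5
Test piece O rot2 at col 5 (width 2): heights before test = [0 3 4 3 5 5 0]; fits = True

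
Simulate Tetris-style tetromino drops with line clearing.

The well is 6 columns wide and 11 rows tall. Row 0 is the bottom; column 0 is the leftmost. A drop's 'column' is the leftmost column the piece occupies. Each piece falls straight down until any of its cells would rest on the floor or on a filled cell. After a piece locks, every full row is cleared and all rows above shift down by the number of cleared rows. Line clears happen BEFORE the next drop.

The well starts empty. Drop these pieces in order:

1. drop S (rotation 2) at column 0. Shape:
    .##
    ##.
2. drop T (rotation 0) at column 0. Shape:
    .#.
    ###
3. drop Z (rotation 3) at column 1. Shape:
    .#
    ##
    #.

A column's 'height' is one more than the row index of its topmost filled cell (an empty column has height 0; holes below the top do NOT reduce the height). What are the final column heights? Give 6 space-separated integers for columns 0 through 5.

Answer: 3 6 7 0 0 0

Derivation:
Drop 1: S rot2 at col 0 lands with bottom-row=0; cleared 0 line(s) (total 0); column heights now [1 2 2 0 0 0], max=2
Drop 2: T rot0 at col 0 lands with bottom-row=2; cleared 0 line(s) (total 0); column heights now [3 4 3 0 0 0], max=4
Drop 3: Z rot3 at col 1 lands with bottom-row=4; cleared 0 line(s) (total 0); column heights now [3 6 7 0 0 0], max=7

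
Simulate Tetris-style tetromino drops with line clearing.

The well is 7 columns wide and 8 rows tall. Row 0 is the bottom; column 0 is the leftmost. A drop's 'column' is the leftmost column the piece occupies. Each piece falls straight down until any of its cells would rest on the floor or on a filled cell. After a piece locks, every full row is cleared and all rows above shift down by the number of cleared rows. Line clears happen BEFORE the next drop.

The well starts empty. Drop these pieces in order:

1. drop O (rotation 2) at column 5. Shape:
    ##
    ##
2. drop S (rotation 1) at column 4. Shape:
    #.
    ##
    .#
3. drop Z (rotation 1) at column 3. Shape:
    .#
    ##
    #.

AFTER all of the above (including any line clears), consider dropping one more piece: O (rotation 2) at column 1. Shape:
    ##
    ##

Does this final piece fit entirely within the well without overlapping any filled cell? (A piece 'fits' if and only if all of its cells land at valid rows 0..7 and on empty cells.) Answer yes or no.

Answer: yes

Derivation:
Drop 1: O rot2 at col 5 lands with bottom-row=0; cleared 0 line(s) (total 0); column heights now [0 0 0 0 0 2 2], max=2
Drop 2: S rot1 at col 4 lands with bottom-row=2; cleared 0 line(s) (total 0); column heights now [0 0 0 0 5 4 2], max=5
Drop 3: Z rot1 at col 3 lands with bottom-row=4; cleared 0 line(s) (total 0); column heights now [0 0 0 6 7 4 2], max=7
Test piece O rot2 at col 1 (width 2): heights before test = [0 0 0 6 7 4 2]; fits = True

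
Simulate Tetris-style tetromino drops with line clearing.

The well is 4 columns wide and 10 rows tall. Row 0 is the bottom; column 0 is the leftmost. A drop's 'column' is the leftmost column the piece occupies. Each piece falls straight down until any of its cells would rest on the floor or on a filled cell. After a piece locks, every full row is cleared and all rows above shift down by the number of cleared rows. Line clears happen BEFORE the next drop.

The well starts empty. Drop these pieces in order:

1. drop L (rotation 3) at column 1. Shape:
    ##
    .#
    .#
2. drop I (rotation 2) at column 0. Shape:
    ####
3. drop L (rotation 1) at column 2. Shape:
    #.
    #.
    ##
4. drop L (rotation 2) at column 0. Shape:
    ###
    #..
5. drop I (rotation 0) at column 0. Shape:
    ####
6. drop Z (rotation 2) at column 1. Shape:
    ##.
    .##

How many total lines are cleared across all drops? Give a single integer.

Drop 1: L rot3 at col 1 lands with bottom-row=0; cleared 0 line(s) (total 0); column heights now [0 3 3 0], max=3
Drop 2: I rot2 at col 0 lands with bottom-row=3; cleared 1 line(s) (total 1); column heights now [0 3 3 0], max=3
Drop 3: L rot1 at col 2 lands with bottom-row=3; cleared 0 line(s) (total 1); column heights now [0 3 6 4], max=6
Drop 4: L rot2 at col 0 lands with bottom-row=5; cleared 0 line(s) (total 1); column heights now [7 7 7 4], max=7
Drop 5: I rot0 at col 0 lands with bottom-row=7; cleared 1 line(s) (total 2); column heights now [7 7 7 4], max=7
Drop 6: Z rot2 at col 1 lands with bottom-row=7; cleared 0 line(s) (total 2); column heights now [7 9 9 8], max=9

Answer: 2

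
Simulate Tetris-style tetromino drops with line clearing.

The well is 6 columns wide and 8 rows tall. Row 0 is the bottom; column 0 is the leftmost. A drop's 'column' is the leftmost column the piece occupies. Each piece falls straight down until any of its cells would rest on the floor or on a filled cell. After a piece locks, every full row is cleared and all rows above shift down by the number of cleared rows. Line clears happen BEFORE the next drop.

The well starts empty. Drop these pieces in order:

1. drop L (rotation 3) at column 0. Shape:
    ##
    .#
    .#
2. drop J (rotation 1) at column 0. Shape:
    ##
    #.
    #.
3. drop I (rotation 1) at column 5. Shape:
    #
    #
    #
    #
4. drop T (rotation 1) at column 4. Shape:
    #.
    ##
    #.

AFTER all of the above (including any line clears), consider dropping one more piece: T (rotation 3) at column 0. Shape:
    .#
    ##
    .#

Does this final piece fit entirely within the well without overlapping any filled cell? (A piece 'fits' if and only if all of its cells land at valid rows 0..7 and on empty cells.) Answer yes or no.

Answer: no

Derivation:
Drop 1: L rot3 at col 0 lands with bottom-row=0; cleared 0 line(s) (total 0); column heights now [3 3 0 0 0 0], max=3
Drop 2: J rot1 at col 0 lands with bottom-row=3; cleared 0 line(s) (total 0); column heights now [6 6 0 0 0 0], max=6
Drop 3: I rot1 at col 5 lands with bottom-row=0; cleared 0 line(s) (total 0); column heights now [6 6 0 0 0 4], max=6
Drop 4: T rot1 at col 4 lands with bottom-row=3; cleared 0 line(s) (total 0); column heights now [6 6 0 0 6 5], max=6
Test piece T rot3 at col 0 (width 2): heights before test = [6 6 0 0 6 5]; fits = False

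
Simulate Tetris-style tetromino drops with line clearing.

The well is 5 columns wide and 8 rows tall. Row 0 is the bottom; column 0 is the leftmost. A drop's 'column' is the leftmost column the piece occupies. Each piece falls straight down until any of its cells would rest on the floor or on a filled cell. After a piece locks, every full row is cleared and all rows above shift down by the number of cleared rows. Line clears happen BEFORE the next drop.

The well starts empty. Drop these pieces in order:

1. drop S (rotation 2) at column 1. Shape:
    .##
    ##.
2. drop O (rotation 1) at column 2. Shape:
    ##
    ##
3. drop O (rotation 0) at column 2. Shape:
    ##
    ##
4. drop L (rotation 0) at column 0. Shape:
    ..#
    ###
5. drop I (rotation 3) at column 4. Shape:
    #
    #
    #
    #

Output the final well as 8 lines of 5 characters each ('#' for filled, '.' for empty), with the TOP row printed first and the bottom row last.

Answer: ..#..
###..
..##.
..##.
..###
..###
..###
.##.#

Derivation:
Drop 1: S rot2 at col 1 lands with bottom-row=0; cleared 0 line(s) (total 0); column heights now [0 1 2 2 0], max=2
Drop 2: O rot1 at col 2 lands with bottom-row=2; cleared 0 line(s) (total 0); column heights now [0 1 4 4 0], max=4
Drop 3: O rot0 at col 2 lands with bottom-row=4; cleared 0 line(s) (total 0); column heights now [0 1 6 6 0], max=6
Drop 4: L rot0 at col 0 lands with bottom-row=6; cleared 0 line(s) (total 0); column heights now [7 7 8 6 0], max=8
Drop 5: I rot3 at col 4 lands with bottom-row=0; cleared 0 line(s) (total 0); column heights now [7 7 8 6 4], max=8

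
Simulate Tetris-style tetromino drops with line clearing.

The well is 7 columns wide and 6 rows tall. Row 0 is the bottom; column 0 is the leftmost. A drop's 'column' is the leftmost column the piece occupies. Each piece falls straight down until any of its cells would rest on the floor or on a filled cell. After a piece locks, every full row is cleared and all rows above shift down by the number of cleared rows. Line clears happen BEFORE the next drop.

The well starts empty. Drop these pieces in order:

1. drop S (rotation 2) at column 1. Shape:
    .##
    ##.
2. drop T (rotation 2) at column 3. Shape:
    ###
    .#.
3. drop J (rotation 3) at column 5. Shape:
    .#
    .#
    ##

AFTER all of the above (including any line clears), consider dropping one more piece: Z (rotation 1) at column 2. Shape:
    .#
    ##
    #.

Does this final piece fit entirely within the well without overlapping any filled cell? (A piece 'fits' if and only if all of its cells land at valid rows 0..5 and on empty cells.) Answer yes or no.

Drop 1: S rot2 at col 1 lands with bottom-row=0; cleared 0 line(s) (total 0); column heights now [0 1 2 2 0 0 0], max=2
Drop 2: T rot2 at col 3 lands with bottom-row=1; cleared 0 line(s) (total 0); column heights now [0 1 2 3 3 3 0], max=3
Drop 3: J rot3 at col 5 lands with bottom-row=3; cleared 0 line(s) (total 0); column heights now [0 1 2 3 3 4 6], max=6
Test piece Z rot1 at col 2 (width 2): heights before test = [0 1 2 3 3 4 6]; fits = True

Answer: yes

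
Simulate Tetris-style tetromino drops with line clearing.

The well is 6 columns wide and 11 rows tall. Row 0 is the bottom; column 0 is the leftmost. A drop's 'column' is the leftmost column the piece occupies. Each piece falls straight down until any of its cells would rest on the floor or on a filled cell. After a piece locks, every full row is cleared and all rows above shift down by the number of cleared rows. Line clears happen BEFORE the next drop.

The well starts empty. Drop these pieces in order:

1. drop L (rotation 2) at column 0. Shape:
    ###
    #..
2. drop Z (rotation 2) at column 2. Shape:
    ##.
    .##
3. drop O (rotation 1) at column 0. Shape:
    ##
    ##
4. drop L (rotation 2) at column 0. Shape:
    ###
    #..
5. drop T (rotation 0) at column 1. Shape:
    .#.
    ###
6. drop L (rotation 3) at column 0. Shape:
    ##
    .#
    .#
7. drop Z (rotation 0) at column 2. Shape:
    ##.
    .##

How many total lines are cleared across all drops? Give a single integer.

Drop 1: L rot2 at col 0 lands with bottom-row=0; cleared 0 line(s) (total 0); column heights now [2 2 2 0 0 0], max=2
Drop 2: Z rot2 at col 2 lands with bottom-row=1; cleared 0 line(s) (total 0); column heights now [2 2 3 3 2 0], max=3
Drop 3: O rot1 at col 0 lands with bottom-row=2; cleared 0 line(s) (total 0); column heights now [4 4 3 3 2 0], max=4
Drop 4: L rot2 at col 0 lands with bottom-row=4; cleared 0 line(s) (total 0); column heights now [6 6 6 3 2 0], max=6
Drop 5: T rot0 at col 1 lands with bottom-row=6; cleared 0 line(s) (total 0); column heights now [6 7 8 7 2 0], max=8
Drop 6: L rot3 at col 0 lands with bottom-row=7; cleared 0 line(s) (total 0); column heights now [10 10 8 7 2 0], max=10
Drop 7: Z rot0 at col 2 lands with bottom-row=7; cleared 0 line(s) (total 0); column heights now [10 10 9 9 8 0], max=10

Answer: 0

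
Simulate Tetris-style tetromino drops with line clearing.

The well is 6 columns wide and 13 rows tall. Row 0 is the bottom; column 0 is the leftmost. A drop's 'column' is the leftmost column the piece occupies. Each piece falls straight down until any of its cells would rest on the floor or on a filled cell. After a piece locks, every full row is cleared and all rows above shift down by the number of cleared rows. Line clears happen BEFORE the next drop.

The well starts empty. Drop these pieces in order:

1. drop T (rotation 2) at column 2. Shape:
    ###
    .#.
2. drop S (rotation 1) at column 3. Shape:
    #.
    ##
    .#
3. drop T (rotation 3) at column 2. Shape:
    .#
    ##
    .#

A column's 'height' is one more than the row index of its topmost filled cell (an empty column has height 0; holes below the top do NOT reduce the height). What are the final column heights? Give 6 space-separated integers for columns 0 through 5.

Answer: 0 0 7 8 4 0

Derivation:
Drop 1: T rot2 at col 2 lands with bottom-row=0; cleared 0 line(s) (total 0); column heights now [0 0 2 2 2 0], max=2
Drop 2: S rot1 at col 3 lands with bottom-row=2; cleared 0 line(s) (total 0); column heights now [0 0 2 5 4 0], max=5
Drop 3: T rot3 at col 2 lands with bottom-row=5; cleared 0 line(s) (total 0); column heights now [0 0 7 8 4 0], max=8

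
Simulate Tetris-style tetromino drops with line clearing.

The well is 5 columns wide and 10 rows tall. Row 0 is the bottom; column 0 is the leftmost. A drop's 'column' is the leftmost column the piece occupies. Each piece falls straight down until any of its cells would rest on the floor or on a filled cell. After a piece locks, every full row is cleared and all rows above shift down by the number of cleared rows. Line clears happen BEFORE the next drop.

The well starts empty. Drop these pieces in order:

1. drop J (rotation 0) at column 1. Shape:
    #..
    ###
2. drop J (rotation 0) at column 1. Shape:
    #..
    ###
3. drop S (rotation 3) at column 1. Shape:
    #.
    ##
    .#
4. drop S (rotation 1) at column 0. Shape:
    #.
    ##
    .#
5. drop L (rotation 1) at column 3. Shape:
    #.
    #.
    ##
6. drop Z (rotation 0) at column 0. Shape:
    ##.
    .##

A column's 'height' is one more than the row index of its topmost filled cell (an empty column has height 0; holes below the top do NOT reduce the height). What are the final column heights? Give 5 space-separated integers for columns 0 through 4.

Answer: 10 10 9 6 4

Derivation:
Drop 1: J rot0 at col 1 lands with bottom-row=0; cleared 0 line(s) (total 0); column heights now [0 2 1 1 0], max=2
Drop 2: J rot0 at col 1 lands with bottom-row=2; cleared 0 line(s) (total 0); column heights now [0 4 3 3 0], max=4
Drop 3: S rot3 at col 1 lands with bottom-row=3; cleared 0 line(s) (total 0); column heights now [0 6 5 3 0], max=6
Drop 4: S rot1 at col 0 lands with bottom-row=6; cleared 0 line(s) (total 0); column heights now [9 8 5 3 0], max=9
Drop 5: L rot1 at col 3 lands with bottom-row=3; cleared 0 line(s) (total 0); column heights now [9 8 5 6 4], max=9
Drop 6: Z rot0 at col 0 lands with bottom-row=8; cleared 0 line(s) (total 0); column heights now [10 10 9 6 4], max=10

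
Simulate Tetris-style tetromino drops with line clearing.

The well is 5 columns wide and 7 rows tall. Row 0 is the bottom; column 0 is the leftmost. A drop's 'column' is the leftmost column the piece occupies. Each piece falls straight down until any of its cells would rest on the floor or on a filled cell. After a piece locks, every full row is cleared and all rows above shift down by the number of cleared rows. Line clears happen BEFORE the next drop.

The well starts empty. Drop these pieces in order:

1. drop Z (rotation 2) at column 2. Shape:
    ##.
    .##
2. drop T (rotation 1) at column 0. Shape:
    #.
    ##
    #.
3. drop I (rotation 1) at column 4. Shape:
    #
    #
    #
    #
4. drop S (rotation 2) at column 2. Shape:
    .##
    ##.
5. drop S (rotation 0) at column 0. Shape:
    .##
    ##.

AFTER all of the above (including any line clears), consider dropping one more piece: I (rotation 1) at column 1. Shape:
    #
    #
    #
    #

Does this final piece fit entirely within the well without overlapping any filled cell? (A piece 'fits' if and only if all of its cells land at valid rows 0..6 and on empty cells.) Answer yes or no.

Drop 1: Z rot2 at col 2 lands with bottom-row=0; cleared 0 line(s) (total 0); column heights now [0 0 2 2 1], max=2
Drop 2: T rot1 at col 0 lands with bottom-row=0; cleared 0 line(s) (total 0); column heights now [3 2 2 2 1], max=3
Drop 3: I rot1 at col 4 lands with bottom-row=1; cleared 1 line(s) (total 1); column heights now [2 0 0 1 4], max=4
Drop 4: S rot2 at col 2 lands with bottom-row=3; cleared 0 line(s) (total 1); column heights now [2 0 4 5 5], max=5
Drop 5: S rot0 at col 0 lands with bottom-row=3; cleared 1 line(s) (total 2); column heights now [2 4 4 4 4], max=4
Test piece I rot1 at col 1 (width 1): heights before test = [2 4 4 4 4]; fits = False

Answer: no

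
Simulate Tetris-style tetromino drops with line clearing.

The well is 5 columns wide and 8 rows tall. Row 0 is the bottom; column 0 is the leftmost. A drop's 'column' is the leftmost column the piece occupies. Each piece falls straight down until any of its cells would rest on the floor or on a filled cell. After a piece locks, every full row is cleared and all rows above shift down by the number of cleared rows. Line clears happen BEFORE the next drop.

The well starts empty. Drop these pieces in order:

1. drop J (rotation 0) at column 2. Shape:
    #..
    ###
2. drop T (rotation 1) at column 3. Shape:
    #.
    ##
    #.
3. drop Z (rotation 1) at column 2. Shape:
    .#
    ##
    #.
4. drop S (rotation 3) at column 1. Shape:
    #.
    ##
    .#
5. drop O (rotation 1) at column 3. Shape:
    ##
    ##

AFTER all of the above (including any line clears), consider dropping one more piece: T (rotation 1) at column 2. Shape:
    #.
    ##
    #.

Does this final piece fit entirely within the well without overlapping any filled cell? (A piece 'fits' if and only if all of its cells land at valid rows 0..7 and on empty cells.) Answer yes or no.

Drop 1: J rot0 at col 2 lands with bottom-row=0; cleared 0 line(s) (total 0); column heights now [0 0 2 1 1], max=2
Drop 2: T rot1 at col 3 lands with bottom-row=1; cleared 0 line(s) (total 0); column heights now [0 0 2 4 3], max=4
Drop 3: Z rot1 at col 2 lands with bottom-row=3; cleared 0 line(s) (total 0); column heights now [0 0 5 6 3], max=6
Drop 4: S rot3 at col 1 lands with bottom-row=5; cleared 0 line(s) (total 0); column heights now [0 8 7 6 3], max=8
Drop 5: O rot1 at col 3 lands with bottom-row=6; cleared 0 line(s) (total 0); column heights now [0 8 7 8 8], max=8
Test piece T rot1 at col 2 (width 2): heights before test = [0 8 7 8 8]; fits = False

Answer: no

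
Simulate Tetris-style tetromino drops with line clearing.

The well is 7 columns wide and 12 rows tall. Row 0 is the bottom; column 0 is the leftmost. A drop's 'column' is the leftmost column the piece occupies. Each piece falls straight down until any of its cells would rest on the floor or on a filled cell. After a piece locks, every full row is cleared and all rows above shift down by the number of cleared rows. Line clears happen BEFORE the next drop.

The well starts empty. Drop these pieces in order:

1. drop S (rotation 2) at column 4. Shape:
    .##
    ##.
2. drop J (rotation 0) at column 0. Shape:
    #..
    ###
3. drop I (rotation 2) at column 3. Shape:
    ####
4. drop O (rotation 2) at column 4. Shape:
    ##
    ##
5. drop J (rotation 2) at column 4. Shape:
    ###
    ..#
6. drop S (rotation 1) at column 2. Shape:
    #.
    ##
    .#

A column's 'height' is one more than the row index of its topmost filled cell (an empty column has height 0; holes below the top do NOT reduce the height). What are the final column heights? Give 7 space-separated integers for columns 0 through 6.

Drop 1: S rot2 at col 4 lands with bottom-row=0; cleared 0 line(s) (total 0); column heights now [0 0 0 0 1 2 2], max=2
Drop 2: J rot0 at col 0 lands with bottom-row=0; cleared 0 line(s) (total 0); column heights now [2 1 1 0 1 2 2], max=2
Drop 3: I rot2 at col 3 lands with bottom-row=2; cleared 0 line(s) (total 0); column heights now [2 1 1 3 3 3 3], max=3
Drop 4: O rot2 at col 4 lands with bottom-row=3; cleared 0 line(s) (total 0); column heights now [2 1 1 3 5 5 3], max=5
Drop 5: J rot2 at col 4 lands with bottom-row=4; cleared 0 line(s) (total 0); column heights now [2 1 1 3 6 6 6], max=6
Drop 6: S rot1 at col 2 lands with bottom-row=3; cleared 0 line(s) (total 0); column heights now [2 1 6 5 6 6 6], max=6

Answer: 2 1 6 5 6 6 6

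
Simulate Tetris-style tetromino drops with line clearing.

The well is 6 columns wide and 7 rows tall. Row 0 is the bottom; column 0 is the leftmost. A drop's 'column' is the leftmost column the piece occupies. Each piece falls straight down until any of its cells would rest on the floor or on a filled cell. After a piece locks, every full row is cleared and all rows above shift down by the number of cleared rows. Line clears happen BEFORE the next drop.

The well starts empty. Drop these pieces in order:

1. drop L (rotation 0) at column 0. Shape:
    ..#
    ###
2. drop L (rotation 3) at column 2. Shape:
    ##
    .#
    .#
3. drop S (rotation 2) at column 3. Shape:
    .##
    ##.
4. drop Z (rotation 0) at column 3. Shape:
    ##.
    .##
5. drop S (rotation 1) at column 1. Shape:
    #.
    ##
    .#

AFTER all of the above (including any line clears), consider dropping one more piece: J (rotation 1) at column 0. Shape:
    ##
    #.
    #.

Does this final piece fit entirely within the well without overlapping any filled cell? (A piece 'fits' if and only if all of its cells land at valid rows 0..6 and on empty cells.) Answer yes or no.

Answer: yes

Derivation:
Drop 1: L rot0 at col 0 lands with bottom-row=0; cleared 0 line(s) (total 0); column heights now [1 1 2 0 0 0], max=2
Drop 2: L rot3 at col 2 lands with bottom-row=0; cleared 0 line(s) (total 0); column heights now [1 1 3 3 0 0], max=3
Drop 3: S rot2 at col 3 lands with bottom-row=3; cleared 0 line(s) (total 0); column heights now [1 1 3 4 5 5], max=5
Drop 4: Z rot0 at col 3 lands with bottom-row=5; cleared 0 line(s) (total 0); column heights now [1 1 3 7 7 6], max=7
Drop 5: S rot1 at col 1 lands with bottom-row=3; cleared 0 line(s) (total 0); column heights now [1 6 5 7 7 6], max=7
Test piece J rot1 at col 0 (width 2): heights before test = [1 6 5 7 7 6]; fits = True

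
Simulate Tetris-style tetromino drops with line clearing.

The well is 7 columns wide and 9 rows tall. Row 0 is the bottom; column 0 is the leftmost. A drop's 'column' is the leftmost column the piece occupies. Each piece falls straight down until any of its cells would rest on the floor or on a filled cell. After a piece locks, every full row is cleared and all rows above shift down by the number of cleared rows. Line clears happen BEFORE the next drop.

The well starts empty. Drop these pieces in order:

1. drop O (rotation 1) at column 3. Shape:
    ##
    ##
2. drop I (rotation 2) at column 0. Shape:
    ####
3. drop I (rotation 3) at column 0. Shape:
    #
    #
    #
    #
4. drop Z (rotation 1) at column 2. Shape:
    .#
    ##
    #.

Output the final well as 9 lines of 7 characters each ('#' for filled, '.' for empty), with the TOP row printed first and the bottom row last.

Drop 1: O rot1 at col 3 lands with bottom-row=0; cleared 0 line(s) (total 0); column heights now [0 0 0 2 2 0 0], max=2
Drop 2: I rot2 at col 0 lands with bottom-row=2; cleared 0 line(s) (total 0); column heights now [3 3 3 3 2 0 0], max=3
Drop 3: I rot3 at col 0 lands with bottom-row=3; cleared 0 line(s) (total 0); column heights now [7 3 3 3 2 0 0], max=7
Drop 4: Z rot1 at col 2 lands with bottom-row=3; cleared 0 line(s) (total 0); column heights now [7 3 5 6 2 0 0], max=7

Answer: .......
.......
#......
#..#...
#.##...
#.#....
####...
...##..
...##..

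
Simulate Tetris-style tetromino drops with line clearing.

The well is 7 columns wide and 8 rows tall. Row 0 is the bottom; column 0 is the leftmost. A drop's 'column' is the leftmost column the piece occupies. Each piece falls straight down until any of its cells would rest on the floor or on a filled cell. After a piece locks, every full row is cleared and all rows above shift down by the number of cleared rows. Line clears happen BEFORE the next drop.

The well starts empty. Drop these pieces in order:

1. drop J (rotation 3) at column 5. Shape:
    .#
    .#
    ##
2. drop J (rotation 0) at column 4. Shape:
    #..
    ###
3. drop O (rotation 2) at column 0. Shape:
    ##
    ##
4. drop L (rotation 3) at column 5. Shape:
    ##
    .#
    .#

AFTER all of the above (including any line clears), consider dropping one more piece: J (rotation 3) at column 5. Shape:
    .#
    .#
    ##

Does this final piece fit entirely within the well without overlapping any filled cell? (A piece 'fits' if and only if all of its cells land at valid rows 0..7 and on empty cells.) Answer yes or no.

Answer: no

Derivation:
Drop 1: J rot3 at col 5 lands with bottom-row=0; cleared 0 line(s) (total 0); column heights now [0 0 0 0 0 1 3], max=3
Drop 2: J rot0 at col 4 lands with bottom-row=3; cleared 0 line(s) (total 0); column heights now [0 0 0 0 5 4 4], max=5
Drop 3: O rot2 at col 0 lands with bottom-row=0; cleared 0 line(s) (total 0); column heights now [2 2 0 0 5 4 4], max=5
Drop 4: L rot3 at col 5 lands with bottom-row=4; cleared 0 line(s) (total 0); column heights now [2 2 0 0 5 7 7], max=7
Test piece J rot3 at col 5 (width 2): heights before test = [2 2 0 0 5 7 7]; fits = False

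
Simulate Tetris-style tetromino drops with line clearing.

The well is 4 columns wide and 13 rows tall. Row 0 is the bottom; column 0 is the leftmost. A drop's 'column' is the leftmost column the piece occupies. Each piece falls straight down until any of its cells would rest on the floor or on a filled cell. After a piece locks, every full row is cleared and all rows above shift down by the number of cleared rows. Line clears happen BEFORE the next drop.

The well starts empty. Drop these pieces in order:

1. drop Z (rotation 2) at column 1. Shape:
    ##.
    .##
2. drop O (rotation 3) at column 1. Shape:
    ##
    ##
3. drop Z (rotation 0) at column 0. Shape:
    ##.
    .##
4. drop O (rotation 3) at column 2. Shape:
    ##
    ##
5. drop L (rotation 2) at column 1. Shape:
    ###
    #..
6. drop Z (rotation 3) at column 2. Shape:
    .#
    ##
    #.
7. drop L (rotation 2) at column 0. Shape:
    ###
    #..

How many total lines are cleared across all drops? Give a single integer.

Answer: 2

Derivation:
Drop 1: Z rot2 at col 1 lands with bottom-row=0; cleared 0 line(s) (total 0); column heights now [0 2 2 1], max=2
Drop 2: O rot3 at col 1 lands with bottom-row=2; cleared 0 line(s) (total 0); column heights now [0 4 4 1], max=4
Drop 3: Z rot0 at col 0 lands with bottom-row=4; cleared 0 line(s) (total 0); column heights now [6 6 5 1], max=6
Drop 4: O rot3 at col 2 lands with bottom-row=5; cleared 1 line(s) (total 1); column heights now [0 5 6 6], max=6
Drop 5: L rot2 at col 1 lands with bottom-row=5; cleared 0 line(s) (total 1); column heights now [0 7 7 7], max=7
Drop 6: Z rot3 at col 2 lands with bottom-row=7; cleared 0 line(s) (total 1); column heights now [0 7 9 10], max=10
Drop 7: L rot2 at col 0 lands with bottom-row=8; cleared 1 line(s) (total 2); column heights now [9 7 9 9], max=9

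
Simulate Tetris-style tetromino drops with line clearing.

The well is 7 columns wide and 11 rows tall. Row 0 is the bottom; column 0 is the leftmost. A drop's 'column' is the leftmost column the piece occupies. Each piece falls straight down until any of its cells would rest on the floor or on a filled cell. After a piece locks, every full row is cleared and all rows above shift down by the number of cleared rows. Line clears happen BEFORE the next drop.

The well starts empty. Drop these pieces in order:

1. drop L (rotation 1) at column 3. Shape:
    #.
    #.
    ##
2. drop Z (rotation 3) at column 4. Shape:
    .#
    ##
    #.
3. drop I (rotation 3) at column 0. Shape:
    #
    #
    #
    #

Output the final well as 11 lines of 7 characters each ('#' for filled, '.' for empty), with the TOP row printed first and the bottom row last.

Drop 1: L rot1 at col 3 lands with bottom-row=0; cleared 0 line(s) (total 0); column heights now [0 0 0 3 1 0 0], max=3
Drop 2: Z rot3 at col 4 lands with bottom-row=1; cleared 0 line(s) (total 0); column heights now [0 0 0 3 3 4 0], max=4
Drop 3: I rot3 at col 0 lands with bottom-row=0; cleared 0 line(s) (total 0); column heights now [4 0 0 3 3 4 0], max=4

Answer: .......
.......
.......
.......
.......
.......
.......
#....#.
#..###.
#..##..
#..##..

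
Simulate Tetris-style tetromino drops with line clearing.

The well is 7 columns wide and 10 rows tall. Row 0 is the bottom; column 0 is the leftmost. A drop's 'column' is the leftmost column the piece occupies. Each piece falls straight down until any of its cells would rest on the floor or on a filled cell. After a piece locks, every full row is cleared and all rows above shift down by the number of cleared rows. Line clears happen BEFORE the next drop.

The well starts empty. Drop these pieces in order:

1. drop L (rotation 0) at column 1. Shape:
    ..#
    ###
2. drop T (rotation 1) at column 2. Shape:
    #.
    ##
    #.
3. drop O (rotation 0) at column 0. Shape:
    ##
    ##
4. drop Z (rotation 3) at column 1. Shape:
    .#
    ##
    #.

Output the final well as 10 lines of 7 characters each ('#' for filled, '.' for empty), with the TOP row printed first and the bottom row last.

Drop 1: L rot0 at col 1 lands with bottom-row=0; cleared 0 line(s) (total 0); column heights now [0 1 1 2 0 0 0], max=2
Drop 2: T rot1 at col 2 lands with bottom-row=1; cleared 0 line(s) (total 0); column heights now [0 1 4 3 0 0 0], max=4
Drop 3: O rot0 at col 0 lands with bottom-row=1; cleared 0 line(s) (total 0); column heights now [3 3 4 3 0 0 0], max=4
Drop 4: Z rot3 at col 1 lands with bottom-row=3; cleared 0 line(s) (total 0); column heights now [3 5 6 3 0 0 0], max=6

Answer: .......
.......
.......
.......
..#....
.##....
.##....
####...
####...
.###...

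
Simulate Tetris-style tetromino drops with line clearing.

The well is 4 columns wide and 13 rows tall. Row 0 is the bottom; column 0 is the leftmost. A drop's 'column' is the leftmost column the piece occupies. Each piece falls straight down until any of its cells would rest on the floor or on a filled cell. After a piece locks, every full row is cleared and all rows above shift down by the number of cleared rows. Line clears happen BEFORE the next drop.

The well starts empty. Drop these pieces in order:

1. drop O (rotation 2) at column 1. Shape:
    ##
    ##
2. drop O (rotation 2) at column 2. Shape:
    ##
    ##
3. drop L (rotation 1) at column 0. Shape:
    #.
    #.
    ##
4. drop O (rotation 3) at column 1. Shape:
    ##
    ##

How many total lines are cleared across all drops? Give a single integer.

Answer: 1

Derivation:
Drop 1: O rot2 at col 1 lands with bottom-row=0; cleared 0 line(s) (total 0); column heights now [0 2 2 0], max=2
Drop 2: O rot2 at col 2 lands with bottom-row=2; cleared 0 line(s) (total 0); column heights now [0 2 4 4], max=4
Drop 3: L rot1 at col 0 lands with bottom-row=2; cleared 1 line(s) (total 1); column heights now [4 2 3 3], max=4
Drop 4: O rot3 at col 1 lands with bottom-row=3; cleared 0 line(s) (total 1); column heights now [4 5 5 3], max=5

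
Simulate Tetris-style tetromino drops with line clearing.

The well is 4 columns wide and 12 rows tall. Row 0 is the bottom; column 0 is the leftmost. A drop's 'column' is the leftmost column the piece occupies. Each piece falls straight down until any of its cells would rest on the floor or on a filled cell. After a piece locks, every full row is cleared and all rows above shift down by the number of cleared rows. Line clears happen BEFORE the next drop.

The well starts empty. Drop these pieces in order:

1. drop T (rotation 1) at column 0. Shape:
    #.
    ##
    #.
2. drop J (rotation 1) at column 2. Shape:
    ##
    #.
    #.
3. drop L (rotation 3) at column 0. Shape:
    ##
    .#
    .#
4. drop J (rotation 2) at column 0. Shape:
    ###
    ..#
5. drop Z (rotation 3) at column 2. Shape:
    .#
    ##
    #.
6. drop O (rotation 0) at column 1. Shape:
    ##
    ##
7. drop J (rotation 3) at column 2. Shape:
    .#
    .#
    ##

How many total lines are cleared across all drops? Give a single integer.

Drop 1: T rot1 at col 0 lands with bottom-row=0; cleared 0 line(s) (total 0); column heights now [3 2 0 0], max=3
Drop 2: J rot1 at col 2 lands with bottom-row=0; cleared 0 line(s) (total 0); column heights now [3 2 3 3], max=3
Drop 3: L rot3 at col 0 lands with bottom-row=2; cleared 1 line(s) (total 1); column heights now [4 4 2 0], max=4
Drop 4: J rot2 at col 0 lands with bottom-row=3; cleared 0 line(s) (total 1); column heights now [5 5 5 0], max=5
Drop 5: Z rot3 at col 2 lands with bottom-row=5; cleared 0 line(s) (total 1); column heights now [5 5 7 8], max=8
Drop 6: O rot0 at col 1 lands with bottom-row=7; cleared 0 line(s) (total 1); column heights now [5 9 9 8], max=9
Drop 7: J rot3 at col 2 lands with bottom-row=9; cleared 0 line(s) (total 1); column heights now [5 9 10 12], max=12

Answer: 1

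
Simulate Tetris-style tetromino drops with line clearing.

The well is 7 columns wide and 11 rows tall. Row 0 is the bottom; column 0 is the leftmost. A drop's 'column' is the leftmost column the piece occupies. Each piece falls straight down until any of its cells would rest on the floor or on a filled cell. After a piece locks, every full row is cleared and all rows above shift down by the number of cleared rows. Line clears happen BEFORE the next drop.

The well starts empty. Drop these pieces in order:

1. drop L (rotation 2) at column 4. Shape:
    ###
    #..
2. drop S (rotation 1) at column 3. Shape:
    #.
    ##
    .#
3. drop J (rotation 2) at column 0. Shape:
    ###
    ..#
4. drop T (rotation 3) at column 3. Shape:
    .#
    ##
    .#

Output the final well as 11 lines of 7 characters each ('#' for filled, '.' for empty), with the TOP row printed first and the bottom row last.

Drop 1: L rot2 at col 4 lands with bottom-row=0; cleared 0 line(s) (total 0); column heights now [0 0 0 0 2 2 2], max=2
Drop 2: S rot1 at col 3 lands with bottom-row=2; cleared 0 line(s) (total 0); column heights now [0 0 0 5 4 2 2], max=5
Drop 3: J rot2 at col 0 lands with bottom-row=0; cleared 0 line(s) (total 0); column heights now [2 2 2 5 4 2 2], max=5
Drop 4: T rot3 at col 3 lands with bottom-row=4; cleared 0 line(s) (total 0); column heights now [2 2 2 6 7 2 2], max=7

Answer: .......
.......
.......
.......
....#..
...##..
...##..
...##..
....#..
###.###
..#.#..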